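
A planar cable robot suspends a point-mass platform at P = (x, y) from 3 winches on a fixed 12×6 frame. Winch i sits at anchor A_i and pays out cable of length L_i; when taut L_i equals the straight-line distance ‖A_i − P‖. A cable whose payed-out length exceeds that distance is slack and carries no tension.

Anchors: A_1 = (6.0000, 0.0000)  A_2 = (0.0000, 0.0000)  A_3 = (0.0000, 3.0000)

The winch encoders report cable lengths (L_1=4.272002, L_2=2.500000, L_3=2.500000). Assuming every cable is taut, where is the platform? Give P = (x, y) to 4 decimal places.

(2.0000, 1.5000)

each cable: (A_i−P)·(A_i−P) = L_i²; let q_i = ‖A_i‖²−L_i²
q_1 = 36.0000+0.0000−18.2500 = 17.7500
row 1: 12.0000x + 0.0000y = 24.0000  (q_2=-6.2500)
row 2: 12.0000x − 6.0000y = 15.0000  (q_3=2.7500)
Cramer on rows 1–2 → x = 2.0000, y = 1.5000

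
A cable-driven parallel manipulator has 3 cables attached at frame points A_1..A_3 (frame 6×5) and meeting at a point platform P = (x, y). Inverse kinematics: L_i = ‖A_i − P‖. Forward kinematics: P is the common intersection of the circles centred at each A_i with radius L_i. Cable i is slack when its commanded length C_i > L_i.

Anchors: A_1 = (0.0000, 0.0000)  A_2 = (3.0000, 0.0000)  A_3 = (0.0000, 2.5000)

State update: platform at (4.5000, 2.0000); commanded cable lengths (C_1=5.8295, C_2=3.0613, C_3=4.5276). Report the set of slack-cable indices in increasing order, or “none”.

1, 2

i=1: geometric 4.9244 vs commanded 5.8295 ⇒ slack
i=2: geometric 2.5000 vs commanded 3.0613 ⇒ slack
i=3: geometric 4.5277 vs commanded 4.5276 ⇒ taut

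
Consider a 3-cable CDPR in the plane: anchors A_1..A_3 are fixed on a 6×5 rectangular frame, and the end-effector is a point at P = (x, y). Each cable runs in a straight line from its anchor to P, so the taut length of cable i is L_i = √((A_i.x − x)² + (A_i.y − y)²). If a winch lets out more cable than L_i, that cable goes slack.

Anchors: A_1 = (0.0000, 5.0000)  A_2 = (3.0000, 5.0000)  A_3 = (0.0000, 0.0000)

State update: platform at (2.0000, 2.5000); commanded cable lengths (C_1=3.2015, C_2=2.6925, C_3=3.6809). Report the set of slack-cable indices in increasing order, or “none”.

3

cable 1: L_1 = ‖A_1−P‖ = 3.2016;  C_1 = 3.2015 → taut
cable 2: L_2 = ‖A_2−P‖ = 2.6926;  C_2 = 2.6925 → taut
cable 3: L_3 = ‖A_3−P‖ = 3.2016;  C_3 = 3.6809 → slack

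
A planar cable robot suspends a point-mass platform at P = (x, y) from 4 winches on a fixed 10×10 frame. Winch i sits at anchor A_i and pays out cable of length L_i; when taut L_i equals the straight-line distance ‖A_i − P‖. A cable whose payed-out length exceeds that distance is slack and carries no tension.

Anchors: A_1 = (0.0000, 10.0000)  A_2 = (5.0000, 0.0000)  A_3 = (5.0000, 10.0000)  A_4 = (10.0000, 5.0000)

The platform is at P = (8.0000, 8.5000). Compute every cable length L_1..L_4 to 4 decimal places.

L_1: Δ = A_1−P = (-8.0000, 1.5000) → ‖Δ‖ = √66.2500 = 8.1394
L_2: Δ = A_2−P = (-3.0000, -8.5000) → ‖Δ‖ = √81.2500 = 9.0139
L_3: Δ = A_3−P = (-3.0000, 1.5000) → ‖Δ‖ = √11.2500 = 3.3541
L_4: Δ = A_4−P = (2.0000, -3.5000) → ‖Δ‖ = √16.2500 = 4.0311

(8.1394, 9.0139, 3.3541, 4.0311)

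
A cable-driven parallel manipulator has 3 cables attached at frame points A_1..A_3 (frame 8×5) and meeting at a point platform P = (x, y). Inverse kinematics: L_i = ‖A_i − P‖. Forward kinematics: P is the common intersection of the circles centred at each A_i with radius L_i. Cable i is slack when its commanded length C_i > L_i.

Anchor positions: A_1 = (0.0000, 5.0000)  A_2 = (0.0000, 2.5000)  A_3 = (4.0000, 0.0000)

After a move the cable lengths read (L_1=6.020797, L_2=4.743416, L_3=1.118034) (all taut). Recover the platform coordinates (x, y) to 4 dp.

(4.5000, 1.0000)

each cable: (A_i−P)·(A_i−P) = L_i²; let c_i = ‖A_i‖²−L_i²
c_1 = 0.0000+25.0000−36.2500 = -11.2500
row 1: 0.0000x + 5.0000y = 5.0000  (c_2=-16.2500)
row 2: -8.0000x + 10.0000y = -26.0000  (c_3=14.7500)
Cramer on rows 1–2 → x = 4.5000, y = 1.0000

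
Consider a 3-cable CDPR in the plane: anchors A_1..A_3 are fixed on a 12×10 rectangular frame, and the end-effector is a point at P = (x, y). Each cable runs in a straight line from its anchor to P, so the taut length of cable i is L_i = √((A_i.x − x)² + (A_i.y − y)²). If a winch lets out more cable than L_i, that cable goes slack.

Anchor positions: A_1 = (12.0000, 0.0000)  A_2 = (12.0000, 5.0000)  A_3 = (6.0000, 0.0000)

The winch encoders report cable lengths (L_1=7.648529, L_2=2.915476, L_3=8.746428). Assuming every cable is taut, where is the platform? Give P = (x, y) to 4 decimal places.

(10.5000, 7.5000)

each cable: (A_i−P)·(A_i−P) = L_i²; let q_i = ‖A_i‖²−L_i²
q_1 = 144.0000+0.0000−58.5000 = 85.5000
row 1: 0.0000x − 10.0000y = -75.0000  (q_2=160.5000)
row 2: 12.0000x + 0.0000y = 126.0000  (q_3=-40.5000)
Cramer on rows 1–2 → x = 10.5000, y = 7.5000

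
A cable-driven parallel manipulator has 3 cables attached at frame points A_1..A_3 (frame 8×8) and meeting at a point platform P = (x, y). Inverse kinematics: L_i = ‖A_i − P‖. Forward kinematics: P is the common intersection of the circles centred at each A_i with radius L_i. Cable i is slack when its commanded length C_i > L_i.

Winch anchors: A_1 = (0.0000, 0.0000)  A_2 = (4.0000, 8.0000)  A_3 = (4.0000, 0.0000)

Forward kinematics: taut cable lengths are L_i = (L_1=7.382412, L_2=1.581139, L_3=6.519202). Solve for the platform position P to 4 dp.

(3.5000, 6.5000)

circle eqns → linear via eq_j − eq_1; set q_j = A_j·A_j − L_j²
q_1 = 0.0000+0.0000−54.5000 = -54.5000
-8.0000·x − 16.0000·y = q_1−q_2 = -132.0000
-8.0000·x + 0.0000·y = q_1−q_3 = -28.0000
solve first two rows → x=3.5000, y=6.5000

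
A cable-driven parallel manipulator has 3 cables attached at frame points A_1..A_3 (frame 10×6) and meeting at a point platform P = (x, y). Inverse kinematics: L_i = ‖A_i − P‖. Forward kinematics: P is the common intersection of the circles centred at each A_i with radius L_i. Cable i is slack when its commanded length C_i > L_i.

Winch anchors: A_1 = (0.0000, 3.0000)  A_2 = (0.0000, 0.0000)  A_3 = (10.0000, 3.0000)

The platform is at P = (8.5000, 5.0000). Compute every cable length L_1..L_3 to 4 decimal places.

(8.7321, 9.8615, 2.5000)

L_1 = √((0.0000−8.5000)² + (3.0000−5.0000)²) = 8.7321
L_2 = √((0.0000−8.5000)² + (0.0000−5.0000)²) = 9.8615
L_3 = √((10.0000−8.5000)² + (3.0000−5.0000)²) = 2.5000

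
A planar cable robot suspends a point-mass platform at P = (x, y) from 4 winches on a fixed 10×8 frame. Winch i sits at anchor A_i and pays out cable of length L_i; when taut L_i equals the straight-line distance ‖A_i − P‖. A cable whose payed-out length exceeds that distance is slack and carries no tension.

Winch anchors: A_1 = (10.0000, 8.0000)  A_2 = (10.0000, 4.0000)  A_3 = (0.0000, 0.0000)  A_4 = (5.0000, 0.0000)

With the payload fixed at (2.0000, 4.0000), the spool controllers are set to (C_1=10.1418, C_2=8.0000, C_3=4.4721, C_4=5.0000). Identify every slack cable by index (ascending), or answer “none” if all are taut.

cable 1: √((8.0000)²+(4.0000)²)=8.9443, C_1=10.1418: slack
cable 2: √((8.0000)²+(0.0000)²)=8.0000, C_2=8.0000: taut
cable 3: √((-2.0000)²+(-4.0000)²)=4.4721, C_3=4.4721: taut
cable 4: √((3.0000)²+(-4.0000)²)=5.0000, C_4=5.0000: taut

1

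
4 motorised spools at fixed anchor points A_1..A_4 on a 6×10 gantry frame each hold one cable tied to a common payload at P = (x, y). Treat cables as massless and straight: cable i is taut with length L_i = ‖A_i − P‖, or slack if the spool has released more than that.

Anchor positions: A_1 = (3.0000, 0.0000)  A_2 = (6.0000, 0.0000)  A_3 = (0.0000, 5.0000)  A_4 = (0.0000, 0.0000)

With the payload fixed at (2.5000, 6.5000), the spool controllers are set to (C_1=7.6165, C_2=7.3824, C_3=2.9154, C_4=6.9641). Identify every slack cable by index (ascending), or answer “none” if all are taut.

1

i=1: geometric 6.5192 vs commanded 7.6165 ⇒ slack
i=2: geometric 7.3824 vs commanded 7.3824 ⇒ taut
i=3: geometric 2.9155 vs commanded 2.9154 ⇒ taut
i=4: geometric 6.9642 vs commanded 6.9641 ⇒ taut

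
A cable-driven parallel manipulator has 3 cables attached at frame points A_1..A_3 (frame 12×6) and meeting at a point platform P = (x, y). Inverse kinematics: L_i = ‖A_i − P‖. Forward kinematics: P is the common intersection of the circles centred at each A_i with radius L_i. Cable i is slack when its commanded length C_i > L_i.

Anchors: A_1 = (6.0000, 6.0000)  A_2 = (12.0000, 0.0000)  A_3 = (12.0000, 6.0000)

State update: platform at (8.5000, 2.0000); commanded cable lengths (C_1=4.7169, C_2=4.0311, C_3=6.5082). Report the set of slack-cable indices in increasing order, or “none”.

3

cable 1: √((-2.5000)²+(4.0000)²)=4.7170, C_1=4.7169: taut
cable 2: √((3.5000)²+(-2.0000)²)=4.0311, C_2=4.0311: taut
cable 3: √((3.5000)²+(4.0000)²)=5.3151, C_3=6.5082: slack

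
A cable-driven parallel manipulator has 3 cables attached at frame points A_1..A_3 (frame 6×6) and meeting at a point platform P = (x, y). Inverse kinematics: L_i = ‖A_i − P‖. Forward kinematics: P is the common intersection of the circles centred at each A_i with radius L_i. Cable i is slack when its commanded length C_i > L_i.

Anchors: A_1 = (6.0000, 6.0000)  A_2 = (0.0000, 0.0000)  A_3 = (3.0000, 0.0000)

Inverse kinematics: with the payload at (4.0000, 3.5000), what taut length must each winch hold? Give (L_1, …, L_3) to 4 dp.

L_1: Δ = A_1−P = (2.0000, 2.5000) → ‖Δ‖ = √10.2500 = 3.2016
L_2: Δ = A_2−P = (-4.0000, -3.5000) → ‖Δ‖ = √28.2500 = 5.3151
L_3: Δ = A_3−P = (-1.0000, -3.5000) → ‖Δ‖ = √13.2500 = 3.6401

(3.2016, 5.3151, 3.6401)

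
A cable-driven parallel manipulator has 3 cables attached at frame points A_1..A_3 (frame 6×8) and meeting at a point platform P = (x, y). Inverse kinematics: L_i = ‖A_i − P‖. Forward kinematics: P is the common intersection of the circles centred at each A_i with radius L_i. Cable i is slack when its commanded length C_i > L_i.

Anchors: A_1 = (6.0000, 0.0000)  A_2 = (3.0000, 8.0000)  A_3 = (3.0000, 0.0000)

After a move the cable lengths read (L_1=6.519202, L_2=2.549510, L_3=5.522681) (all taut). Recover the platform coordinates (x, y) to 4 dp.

circle eqns → linear via eq_j − eq_1; set c_j = A_j·A_j − L_j²
c_1 = 36.0000+0.0000−42.5000 = -6.5000
6.0000·x − 16.0000·y = c_1−c_2 = -73.0000
6.0000·x + 0.0000·y = c_1−c_3 = 15.0000
solve first two rows → x=2.5000, y=5.5000

(2.5000, 5.5000)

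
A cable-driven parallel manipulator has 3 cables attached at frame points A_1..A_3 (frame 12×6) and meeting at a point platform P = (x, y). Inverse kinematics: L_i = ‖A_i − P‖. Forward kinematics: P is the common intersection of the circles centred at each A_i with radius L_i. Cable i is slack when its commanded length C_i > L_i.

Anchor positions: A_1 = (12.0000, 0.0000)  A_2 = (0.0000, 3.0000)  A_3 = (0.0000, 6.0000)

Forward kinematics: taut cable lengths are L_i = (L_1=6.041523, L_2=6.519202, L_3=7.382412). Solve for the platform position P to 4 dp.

(6.5000, 2.5000)

each cable: (A_i−P)·(A_i−P) = L_i²; let k_i = ‖A_i‖²−L_i²
k_1 = 144.0000+0.0000−36.5000 = 107.5000
row 1: 24.0000x − 6.0000y = 141.0000  (k_2=-33.5000)
row 2: 24.0000x − 12.0000y = 126.0000  (k_3=-18.5000)
Cramer on rows 1–2 → x = 6.5000, y = 2.5000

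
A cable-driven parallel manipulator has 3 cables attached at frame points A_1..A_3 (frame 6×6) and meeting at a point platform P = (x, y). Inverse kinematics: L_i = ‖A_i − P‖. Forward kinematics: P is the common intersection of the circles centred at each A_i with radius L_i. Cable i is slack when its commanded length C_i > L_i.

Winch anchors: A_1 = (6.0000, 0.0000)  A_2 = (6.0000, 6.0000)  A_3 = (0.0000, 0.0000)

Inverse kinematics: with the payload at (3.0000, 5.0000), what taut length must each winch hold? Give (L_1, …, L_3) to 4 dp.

(5.8310, 3.1623, 5.8310)

cable 1: Δx=3.0000, Δy=-5.0000; L_1 = √(Δx²+Δy²) = 5.8310
cable 2: Δx=3.0000, Δy=1.0000; L_2 = √(Δx²+Δy²) = 3.1623
cable 3: Δx=-3.0000, Δy=-5.0000; L_3 = √(Δx²+Δy²) = 5.8310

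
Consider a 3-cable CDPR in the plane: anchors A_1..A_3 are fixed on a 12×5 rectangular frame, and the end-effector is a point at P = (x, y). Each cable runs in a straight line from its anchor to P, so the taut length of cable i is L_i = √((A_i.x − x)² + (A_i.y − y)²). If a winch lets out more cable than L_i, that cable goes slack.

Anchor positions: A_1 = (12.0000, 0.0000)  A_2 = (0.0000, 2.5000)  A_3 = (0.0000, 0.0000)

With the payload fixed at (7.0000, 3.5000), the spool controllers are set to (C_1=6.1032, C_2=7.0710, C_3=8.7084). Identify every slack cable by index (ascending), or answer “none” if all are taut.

i=1: geometric 6.1033 vs commanded 6.1032 ⇒ taut
i=2: geometric 7.0711 vs commanded 7.0710 ⇒ taut
i=3: geometric 7.8262 vs commanded 8.7084 ⇒ slack

3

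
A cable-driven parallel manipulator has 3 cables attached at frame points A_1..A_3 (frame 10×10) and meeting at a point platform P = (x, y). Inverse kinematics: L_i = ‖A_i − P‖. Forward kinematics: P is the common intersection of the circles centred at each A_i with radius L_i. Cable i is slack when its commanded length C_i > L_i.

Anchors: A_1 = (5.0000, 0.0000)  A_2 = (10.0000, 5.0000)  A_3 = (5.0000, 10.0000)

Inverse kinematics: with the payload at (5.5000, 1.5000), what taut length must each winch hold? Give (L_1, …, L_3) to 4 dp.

(1.5811, 5.7009, 8.5147)

cable 1: Δx=-0.5000, Δy=-1.5000; L_1 = √(Δx²+Δy²) = 1.5811
cable 2: Δx=4.5000, Δy=3.5000; L_2 = √(Δx²+Δy²) = 5.7009
cable 3: Δx=-0.5000, Δy=8.5000; L_3 = √(Δx²+Δy²) = 8.5147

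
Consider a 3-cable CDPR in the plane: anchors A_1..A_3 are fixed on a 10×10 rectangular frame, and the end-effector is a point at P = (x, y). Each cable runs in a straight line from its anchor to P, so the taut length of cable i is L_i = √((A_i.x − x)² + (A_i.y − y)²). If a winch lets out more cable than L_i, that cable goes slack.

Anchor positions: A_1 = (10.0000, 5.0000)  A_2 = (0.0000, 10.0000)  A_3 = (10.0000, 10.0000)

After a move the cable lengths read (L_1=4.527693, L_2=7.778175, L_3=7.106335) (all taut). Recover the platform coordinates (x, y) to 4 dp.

each cable: (A_i−P)·(A_i−P) = L_i²; let c_i = ‖A_i‖²−L_i²
c_1 = 100.0000+25.0000−20.5000 = 104.5000
row 1: 20.0000x − 10.0000y = 65.0000  (c_2=39.5000)
row 2: 0.0000x − 10.0000y = -45.0000  (c_3=149.5000)
Cramer on rows 1–2 → x = 5.5000, y = 4.5000

(5.5000, 4.5000)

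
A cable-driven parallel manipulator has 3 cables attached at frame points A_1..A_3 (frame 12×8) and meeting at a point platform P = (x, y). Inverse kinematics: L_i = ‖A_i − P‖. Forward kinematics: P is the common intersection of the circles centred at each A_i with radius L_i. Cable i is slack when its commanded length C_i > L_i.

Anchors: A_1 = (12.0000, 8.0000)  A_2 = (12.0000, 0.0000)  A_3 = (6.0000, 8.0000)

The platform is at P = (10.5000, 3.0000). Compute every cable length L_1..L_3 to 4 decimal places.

L_1 = √((12.0000−10.5000)² + (8.0000−3.0000)²) = 5.2202
L_2 = √((12.0000−10.5000)² + (0.0000−3.0000)²) = 3.3541
L_3 = √((6.0000−10.5000)² + (8.0000−3.0000)²) = 6.7268

(5.2202, 3.3541, 6.7268)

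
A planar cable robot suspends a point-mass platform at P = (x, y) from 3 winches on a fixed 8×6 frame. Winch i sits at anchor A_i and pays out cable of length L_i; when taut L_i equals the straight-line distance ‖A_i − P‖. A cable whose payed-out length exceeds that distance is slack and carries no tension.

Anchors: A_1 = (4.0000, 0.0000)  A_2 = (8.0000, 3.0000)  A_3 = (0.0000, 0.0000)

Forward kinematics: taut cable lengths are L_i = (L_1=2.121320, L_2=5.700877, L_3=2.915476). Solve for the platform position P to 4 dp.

each cable: (A_i−P)·(A_i−P) = L_i²; let q_i = ‖A_i‖²−L_i²
q_1 = 16.0000+0.0000−4.5000 = 11.5000
row 1: -8.0000x − 6.0000y = -29.0000  (q_2=40.5000)
row 2: 8.0000x + 0.0000y = 20.0000  (q_3=-8.5000)
Cramer on rows 1–2 → x = 2.5000, y = 1.5000

(2.5000, 1.5000)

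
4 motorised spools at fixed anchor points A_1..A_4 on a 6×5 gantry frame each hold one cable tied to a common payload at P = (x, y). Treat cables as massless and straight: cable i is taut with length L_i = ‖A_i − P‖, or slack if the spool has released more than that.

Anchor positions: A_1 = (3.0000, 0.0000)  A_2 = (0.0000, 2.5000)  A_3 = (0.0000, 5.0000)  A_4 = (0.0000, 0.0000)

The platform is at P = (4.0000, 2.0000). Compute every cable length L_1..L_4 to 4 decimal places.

L_1: Δ = A_1−P = (-1.0000, -2.0000) → ‖Δ‖ = √5.0000 = 2.2361
L_2: Δ = A_2−P = (-4.0000, 0.5000) → ‖Δ‖ = √16.2500 = 4.0311
L_3: Δ = A_3−P = (-4.0000, 3.0000) → ‖Δ‖ = √25.0000 = 5.0000
L_4: Δ = A_4−P = (-4.0000, -2.0000) → ‖Δ‖ = √20.0000 = 4.4721

(2.2361, 4.0311, 5.0000, 4.4721)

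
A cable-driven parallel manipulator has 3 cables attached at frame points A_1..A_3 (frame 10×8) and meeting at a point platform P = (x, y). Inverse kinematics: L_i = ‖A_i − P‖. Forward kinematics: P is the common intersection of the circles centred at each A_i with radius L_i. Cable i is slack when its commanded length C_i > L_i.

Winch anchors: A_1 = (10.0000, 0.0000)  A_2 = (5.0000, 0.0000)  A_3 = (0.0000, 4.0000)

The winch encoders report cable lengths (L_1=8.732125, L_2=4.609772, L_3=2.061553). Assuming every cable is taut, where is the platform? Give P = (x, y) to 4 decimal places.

circle eqns → linear via eq_j − eq_1; set q_j = A_j·A_j − L_j²
q_1 = 100.0000+0.0000−76.2500 = 23.7500
10.0000·x + 0.0000·y = q_1−q_2 = 20.0000
20.0000·x − 8.0000·y = q_1−q_3 = 12.0000
solve first two rows → x=2.0000, y=3.5000

(2.0000, 3.5000)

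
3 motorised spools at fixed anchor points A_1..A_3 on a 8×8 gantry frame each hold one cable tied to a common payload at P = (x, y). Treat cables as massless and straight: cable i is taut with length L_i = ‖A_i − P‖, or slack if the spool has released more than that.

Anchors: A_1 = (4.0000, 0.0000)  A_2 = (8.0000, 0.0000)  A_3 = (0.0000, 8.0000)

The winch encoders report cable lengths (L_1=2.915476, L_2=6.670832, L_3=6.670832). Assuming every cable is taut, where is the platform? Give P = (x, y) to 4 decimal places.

circle eqns → linear via eq_j − eq_1; set q_j = A_j·A_j − L_j²
q_1 = 16.0000+0.0000−8.5000 = 7.5000
-8.0000·x + 0.0000·y = q_1−q_2 = -12.0000
8.0000·x − 16.0000·y = q_1−q_3 = -12.0000
solve first two rows → x=1.5000, y=1.5000

(1.5000, 1.5000)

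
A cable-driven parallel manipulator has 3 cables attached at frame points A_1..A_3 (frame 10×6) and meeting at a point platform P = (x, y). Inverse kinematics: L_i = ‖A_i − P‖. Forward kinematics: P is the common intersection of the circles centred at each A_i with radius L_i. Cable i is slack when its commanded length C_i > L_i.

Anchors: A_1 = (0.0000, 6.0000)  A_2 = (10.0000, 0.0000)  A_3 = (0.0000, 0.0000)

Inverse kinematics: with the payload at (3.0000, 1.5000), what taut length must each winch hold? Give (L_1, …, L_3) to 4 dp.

cable 1: Δx=-3.0000, Δy=4.5000; L_1 = √(Δx²+Δy²) = 5.4083
cable 2: Δx=7.0000, Δy=-1.5000; L_2 = √(Δx²+Δy²) = 7.1589
cable 3: Δx=-3.0000, Δy=-1.5000; L_3 = √(Δx²+Δy²) = 3.3541

(5.4083, 7.1589, 3.3541)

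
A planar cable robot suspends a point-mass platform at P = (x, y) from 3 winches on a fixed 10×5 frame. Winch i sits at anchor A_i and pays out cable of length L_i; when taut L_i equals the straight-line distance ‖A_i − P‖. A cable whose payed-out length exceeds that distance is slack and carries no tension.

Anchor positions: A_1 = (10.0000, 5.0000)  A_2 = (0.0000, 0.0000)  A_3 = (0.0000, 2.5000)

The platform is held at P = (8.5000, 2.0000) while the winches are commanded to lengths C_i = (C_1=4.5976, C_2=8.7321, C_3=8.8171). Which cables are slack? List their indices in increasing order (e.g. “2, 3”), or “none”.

1, 3

cable 1: √((1.5000)²+(3.0000)²)=3.3541, C_1=4.5976: slack
cable 2: √((-8.5000)²+(-2.0000)²)=8.7321, C_2=8.7321: taut
cable 3: √((-8.5000)²+(0.5000)²)=8.5147, C_3=8.8171: slack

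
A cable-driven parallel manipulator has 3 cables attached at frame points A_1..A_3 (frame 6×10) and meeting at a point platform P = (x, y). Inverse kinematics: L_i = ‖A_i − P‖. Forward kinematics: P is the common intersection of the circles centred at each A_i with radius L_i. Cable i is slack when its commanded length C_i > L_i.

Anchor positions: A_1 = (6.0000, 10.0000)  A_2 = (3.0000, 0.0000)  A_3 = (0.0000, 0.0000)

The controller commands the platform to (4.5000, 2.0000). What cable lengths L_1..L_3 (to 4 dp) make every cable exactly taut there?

(8.1394, 2.5000, 4.9244)

L_1 = √((6.0000−4.5000)² + (10.0000−2.0000)²) = 8.1394
L_2 = √((3.0000−4.5000)² + (0.0000−2.0000)²) = 2.5000
L_3 = √((0.0000−4.5000)² + (0.0000−2.0000)²) = 4.9244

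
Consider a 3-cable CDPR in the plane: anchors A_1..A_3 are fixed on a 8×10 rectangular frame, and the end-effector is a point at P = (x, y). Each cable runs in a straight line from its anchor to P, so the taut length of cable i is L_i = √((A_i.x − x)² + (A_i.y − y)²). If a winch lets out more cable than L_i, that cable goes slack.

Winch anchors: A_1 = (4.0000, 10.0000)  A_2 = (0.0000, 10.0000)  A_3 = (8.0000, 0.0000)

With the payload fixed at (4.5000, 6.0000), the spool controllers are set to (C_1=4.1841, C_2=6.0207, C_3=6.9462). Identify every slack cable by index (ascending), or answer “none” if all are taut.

1

i=1: geometric 4.0311 vs commanded 4.1841 ⇒ slack
i=2: geometric 6.0208 vs commanded 6.0207 ⇒ taut
i=3: geometric 6.9462 vs commanded 6.9462 ⇒ taut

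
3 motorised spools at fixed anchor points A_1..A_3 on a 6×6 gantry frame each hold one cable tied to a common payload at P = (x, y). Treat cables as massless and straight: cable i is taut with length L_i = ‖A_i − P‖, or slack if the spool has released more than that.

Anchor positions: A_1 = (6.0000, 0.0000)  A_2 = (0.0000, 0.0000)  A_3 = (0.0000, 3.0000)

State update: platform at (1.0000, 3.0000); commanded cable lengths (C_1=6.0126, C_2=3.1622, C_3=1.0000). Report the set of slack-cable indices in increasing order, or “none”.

cable 1: L_1 = ‖A_1−P‖ = 5.8310;  C_1 = 6.0126 → slack
cable 2: L_2 = ‖A_2−P‖ = 3.1623;  C_2 = 3.1622 → taut
cable 3: L_3 = ‖A_3−P‖ = 1.0000;  C_3 = 1.0000 → taut

1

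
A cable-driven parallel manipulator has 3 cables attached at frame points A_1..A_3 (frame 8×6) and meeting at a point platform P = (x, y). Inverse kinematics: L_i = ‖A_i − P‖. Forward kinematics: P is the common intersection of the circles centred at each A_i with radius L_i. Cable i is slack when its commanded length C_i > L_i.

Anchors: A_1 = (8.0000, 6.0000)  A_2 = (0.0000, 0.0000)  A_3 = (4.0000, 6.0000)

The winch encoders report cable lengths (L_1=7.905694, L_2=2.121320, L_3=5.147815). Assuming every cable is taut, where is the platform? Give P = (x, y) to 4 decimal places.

(1.5000, 1.5000)

expand ‖A_i−P‖²=L_i² and subtract eq 1 (c_i ≔ ‖A_i‖²−L_i²)
c_1 = 64.0000+36.0000−62.5000 = 37.5000
eq1−eq2 → [16.0000  12.0000]·P = 42.0000
eq1−eq3 → [8.0000  0.0000]·P = 12.0000
2×2 solve → P = (1.5000, 1.5000)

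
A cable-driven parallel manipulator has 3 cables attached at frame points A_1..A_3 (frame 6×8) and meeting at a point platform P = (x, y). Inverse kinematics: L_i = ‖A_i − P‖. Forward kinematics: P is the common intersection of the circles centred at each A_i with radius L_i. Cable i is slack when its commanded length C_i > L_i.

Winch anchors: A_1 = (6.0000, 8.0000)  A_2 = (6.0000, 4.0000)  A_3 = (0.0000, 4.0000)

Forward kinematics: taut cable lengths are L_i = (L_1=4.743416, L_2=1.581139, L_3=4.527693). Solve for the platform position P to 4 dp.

circle eqns → linear via eq_j − eq_1; set q_j = A_j·A_j − L_j²
q_1 = 36.0000+64.0000−22.5000 = 77.5000
0.0000·x + 8.0000·y = q_1−q_2 = 28.0000
12.0000·x + 8.0000·y = q_1−q_3 = 82.0000
solve first two rows → x=4.5000, y=3.5000

(4.5000, 3.5000)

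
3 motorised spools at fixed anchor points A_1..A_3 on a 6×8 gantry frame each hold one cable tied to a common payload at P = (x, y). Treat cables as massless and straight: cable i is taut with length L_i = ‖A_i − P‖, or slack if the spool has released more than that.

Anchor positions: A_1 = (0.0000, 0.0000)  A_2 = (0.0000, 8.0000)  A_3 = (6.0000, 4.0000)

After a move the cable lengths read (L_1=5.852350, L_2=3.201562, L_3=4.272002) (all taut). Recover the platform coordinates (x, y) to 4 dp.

each cable: (A_i−P)·(A_i−P) = L_i²; let k_i = ‖A_i‖²−L_i²
k_1 = 0.0000+0.0000−34.2500 = -34.2500
row 1: 0.0000x − 16.0000y = -88.0000  (k_2=53.7500)
row 2: -12.0000x − 8.0000y = -68.0000  (k_3=33.7500)
Cramer on rows 1–2 → x = 2.0000, y = 5.5000

(2.0000, 5.5000)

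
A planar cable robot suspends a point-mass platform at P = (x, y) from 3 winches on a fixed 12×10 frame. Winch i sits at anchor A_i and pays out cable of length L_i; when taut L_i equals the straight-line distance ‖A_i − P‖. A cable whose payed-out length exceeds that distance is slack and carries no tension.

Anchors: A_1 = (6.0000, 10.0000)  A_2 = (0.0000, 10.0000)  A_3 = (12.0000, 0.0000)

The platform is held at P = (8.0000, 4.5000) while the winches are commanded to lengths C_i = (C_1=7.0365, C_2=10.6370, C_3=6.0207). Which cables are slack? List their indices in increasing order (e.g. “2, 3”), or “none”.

1, 2

cable 1: L_1 = ‖A_1−P‖ = 5.8523;  C_1 = 7.0365 → slack
cable 2: L_2 = ‖A_2−P‖ = 9.7082;  C_2 = 10.6370 → slack
cable 3: L_3 = ‖A_3−P‖ = 6.0208;  C_3 = 6.0207 → taut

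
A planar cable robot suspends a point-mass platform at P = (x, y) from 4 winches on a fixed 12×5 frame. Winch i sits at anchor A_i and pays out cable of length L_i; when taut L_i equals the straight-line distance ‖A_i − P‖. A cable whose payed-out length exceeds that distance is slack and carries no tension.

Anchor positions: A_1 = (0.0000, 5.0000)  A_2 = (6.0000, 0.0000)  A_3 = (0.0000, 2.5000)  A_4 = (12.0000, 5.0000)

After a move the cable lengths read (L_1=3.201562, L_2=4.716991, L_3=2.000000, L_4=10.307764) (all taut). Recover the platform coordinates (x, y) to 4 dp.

circle eqns → linear via eq_j − eq_1; set q_j = A_j·A_j − L_j²
q_1 = 0.0000+25.0000−10.2500 = 14.7500
-12.0000·x + 10.0000·y = q_1−q_2 = 1.0000
0.0000·x + 5.0000·y = q_1−q_3 = 12.5000
-24.0000·x + 0.0000·y = q_1−q_4 = -48.0000
solve first two rows → x=2.0000, y=2.5000
check cable 4: ‖A_4−P‖² = 106.2500 ≈ L_4² = 106.2500 ✓

(2.0000, 2.5000)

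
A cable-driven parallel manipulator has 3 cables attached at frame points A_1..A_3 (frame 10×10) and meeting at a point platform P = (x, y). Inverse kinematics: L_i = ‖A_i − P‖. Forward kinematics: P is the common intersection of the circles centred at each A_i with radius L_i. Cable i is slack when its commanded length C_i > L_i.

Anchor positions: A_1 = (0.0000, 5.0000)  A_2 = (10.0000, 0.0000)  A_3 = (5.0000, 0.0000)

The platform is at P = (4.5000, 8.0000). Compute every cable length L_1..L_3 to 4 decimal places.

L_1: Δ = A_1−P = (-4.5000, -3.0000) → ‖Δ‖ = √29.2500 = 5.4083
L_2: Δ = A_2−P = (5.5000, -8.0000) → ‖Δ‖ = √94.2500 = 9.7082
L_3: Δ = A_3−P = (0.5000, -8.0000) → ‖Δ‖ = √64.2500 = 8.0156

(5.4083, 9.7082, 8.0156)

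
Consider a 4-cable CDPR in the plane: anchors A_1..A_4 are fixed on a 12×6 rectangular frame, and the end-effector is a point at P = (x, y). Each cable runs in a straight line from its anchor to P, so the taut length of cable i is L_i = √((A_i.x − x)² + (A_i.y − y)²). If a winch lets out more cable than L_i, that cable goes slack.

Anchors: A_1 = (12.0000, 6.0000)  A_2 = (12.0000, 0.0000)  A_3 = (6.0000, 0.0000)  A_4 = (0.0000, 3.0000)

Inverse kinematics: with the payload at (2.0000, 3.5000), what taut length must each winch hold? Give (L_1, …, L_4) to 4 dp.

(10.3078, 10.5948, 5.3151, 2.0616)

cable 1: Δx=10.0000, Δy=2.5000; L_1 = √(Δx²+Δy²) = 10.3078
cable 2: Δx=10.0000, Δy=-3.5000; L_2 = √(Δx²+Δy²) = 10.5948
cable 3: Δx=4.0000, Δy=-3.5000; L_3 = √(Δx²+Δy²) = 5.3151
cable 4: Δx=-2.0000, Δy=-0.5000; L_4 = √(Δx²+Δy²) = 2.0616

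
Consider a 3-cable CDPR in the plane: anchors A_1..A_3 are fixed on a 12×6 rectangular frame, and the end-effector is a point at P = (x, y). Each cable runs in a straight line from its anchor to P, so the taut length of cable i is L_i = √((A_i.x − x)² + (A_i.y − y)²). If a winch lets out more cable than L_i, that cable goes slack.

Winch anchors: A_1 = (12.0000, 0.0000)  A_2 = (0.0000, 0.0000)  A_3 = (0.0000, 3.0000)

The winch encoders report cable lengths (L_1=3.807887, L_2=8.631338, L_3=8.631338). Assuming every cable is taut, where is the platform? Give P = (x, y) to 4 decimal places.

circle eqns → linear via eq_j − eq_1; set q_j = A_j·A_j − L_j²
q_1 = 144.0000+0.0000−14.5000 = 129.5000
24.0000·x + 0.0000·y = q_1−q_2 = 204.0000
24.0000·x − 6.0000·y = q_1−q_3 = 195.0000
solve first two rows → x=8.5000, y=1.5000

(8.5000, 1.5000)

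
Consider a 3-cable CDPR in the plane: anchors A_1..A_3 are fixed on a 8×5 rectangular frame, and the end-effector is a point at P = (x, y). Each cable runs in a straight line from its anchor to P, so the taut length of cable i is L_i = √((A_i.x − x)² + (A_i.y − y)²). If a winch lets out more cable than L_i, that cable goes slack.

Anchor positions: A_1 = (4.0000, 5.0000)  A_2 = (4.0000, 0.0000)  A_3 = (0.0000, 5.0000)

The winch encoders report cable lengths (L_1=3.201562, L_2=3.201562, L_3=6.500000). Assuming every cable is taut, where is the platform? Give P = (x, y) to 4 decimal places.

expand ‖A_i−P‖²=L_i² and subtract eq 1 (k_i ≔ ‖A_i‖²−L_i²)
k_1 = 16.0000+25.0000−10.2500 = 30.7500
eq1−eq2 → [0.0000  10.0000]·P = 25.0000
eq1−eq3 → [8.0000  0.0000]·P = 48.0000
2×2 solve → P = (6.0000, 2.5000)

(6.0000, 2.5000)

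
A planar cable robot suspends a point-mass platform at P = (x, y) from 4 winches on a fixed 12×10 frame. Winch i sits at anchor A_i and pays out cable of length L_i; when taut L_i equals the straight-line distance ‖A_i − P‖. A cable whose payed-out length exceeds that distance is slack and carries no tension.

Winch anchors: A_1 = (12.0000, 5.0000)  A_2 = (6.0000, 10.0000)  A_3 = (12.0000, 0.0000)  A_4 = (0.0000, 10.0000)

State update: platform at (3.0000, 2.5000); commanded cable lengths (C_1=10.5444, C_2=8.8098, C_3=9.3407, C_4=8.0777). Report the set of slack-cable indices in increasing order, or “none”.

1, 2

cable 1: √((9.0000)²+(2.5000)²)=9.3408, C_1=10.5444: slack
cable 2: √((3.0000)²+(7.5000)²)=8.0777, C_2=8.8098: slack
cable 3: √((9.0000)²+(-2.5000)²)=9.3408, C_3=9.3407: taut
cable 4: √((-3.0000)²+(7.5000)²)=8.0777, C_4=8.0777: taut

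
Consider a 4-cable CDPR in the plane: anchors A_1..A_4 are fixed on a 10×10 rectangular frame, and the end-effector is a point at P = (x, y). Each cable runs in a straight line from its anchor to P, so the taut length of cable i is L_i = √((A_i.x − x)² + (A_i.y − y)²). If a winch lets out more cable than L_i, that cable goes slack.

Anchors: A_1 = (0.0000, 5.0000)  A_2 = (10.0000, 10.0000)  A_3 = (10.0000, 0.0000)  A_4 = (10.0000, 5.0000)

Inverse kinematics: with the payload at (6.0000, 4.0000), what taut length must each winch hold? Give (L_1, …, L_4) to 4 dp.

L_1 = √((0.0000−6.0000)² + (5.0000−4.0000)²) = 6.0828
L_2 = √((10.0000−6.0000)² + (10.0000−4.0000)²) = 7.2111
L_3 = √((10.0000−6.0000)² + (0.0000−4.0000)²) = 5.6569
L_4 = √((10.0000−6.0000)² + (5.0000−4.0000)²) = 4.1231

(6.0828, 7.2111, 5.6569, 4.1231)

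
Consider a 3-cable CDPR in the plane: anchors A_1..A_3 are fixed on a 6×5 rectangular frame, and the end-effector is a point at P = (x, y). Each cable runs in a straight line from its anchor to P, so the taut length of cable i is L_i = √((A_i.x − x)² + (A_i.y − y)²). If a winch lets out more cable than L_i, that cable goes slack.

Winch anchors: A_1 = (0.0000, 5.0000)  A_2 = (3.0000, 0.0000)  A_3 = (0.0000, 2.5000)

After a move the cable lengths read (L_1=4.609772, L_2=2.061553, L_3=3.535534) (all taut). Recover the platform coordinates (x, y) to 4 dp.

(3.5000, 2.0000)

expand ‖A_i−P‖²=L_i² and subtract eq 1 (k_i ≔ ‖A_i‖²−L_i²)
k_1 = 0.0000+25.0000−21.2500 = 3.7500
eq1−eq2 → [-6.0000  10.0000]·P = -1.0000
eq1−eq3 → [0.0000  5.0000]·P = 10.0000
2×2 solve → P = (3.5000, 2.0000)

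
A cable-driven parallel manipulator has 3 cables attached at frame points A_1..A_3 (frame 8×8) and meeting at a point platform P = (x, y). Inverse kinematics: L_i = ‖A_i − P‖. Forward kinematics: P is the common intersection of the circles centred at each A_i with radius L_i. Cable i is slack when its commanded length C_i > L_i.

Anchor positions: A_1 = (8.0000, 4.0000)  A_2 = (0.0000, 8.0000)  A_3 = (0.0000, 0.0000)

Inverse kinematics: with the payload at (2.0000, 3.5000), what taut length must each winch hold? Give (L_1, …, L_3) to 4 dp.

(6.0208, 4.9244, 4.0311)

L_1 = √((8.0000−2.0000)² + (4.0000−3.5000)²) = 6.0208
L_2 = √((0.0000−2.0000)² + (8.0000−3.5000)²) = 4.9244
L_3 = √((0.0000−2.0000)² + (0.0000−3.5000)²) = 4.0311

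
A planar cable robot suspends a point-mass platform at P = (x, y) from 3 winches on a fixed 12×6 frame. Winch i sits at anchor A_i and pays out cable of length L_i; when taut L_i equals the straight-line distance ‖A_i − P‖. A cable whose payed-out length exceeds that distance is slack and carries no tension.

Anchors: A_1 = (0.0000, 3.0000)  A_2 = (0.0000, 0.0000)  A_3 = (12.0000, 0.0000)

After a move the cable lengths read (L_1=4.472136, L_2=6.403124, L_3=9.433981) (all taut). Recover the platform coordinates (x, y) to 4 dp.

(4.0000, 5.0000)

each cable: (A_i−P)·(A_i−P) = L_i²; let k_i = ‖A_i‖²−L_i²
k_1 = 0.0000+9.0000−20.0000 = -11.0000
row 1: 0.0000x + 6.0000y = 30.0000  (k_2=-41.0000)
row 2: -24.0000x + 6.0000y = -66.0000  (k_3=55.0000)
Cramer on rows 1–2 → x = 4.0000, y = 5.0000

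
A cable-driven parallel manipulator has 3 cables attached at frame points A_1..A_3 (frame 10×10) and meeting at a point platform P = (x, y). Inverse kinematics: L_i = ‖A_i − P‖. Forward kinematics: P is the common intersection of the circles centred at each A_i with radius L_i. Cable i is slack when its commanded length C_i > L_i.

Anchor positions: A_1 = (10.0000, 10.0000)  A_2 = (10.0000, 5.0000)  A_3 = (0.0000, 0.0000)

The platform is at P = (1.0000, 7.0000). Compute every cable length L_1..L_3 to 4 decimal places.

(9.4868, 9.2195, 7.0711)

cable 1: Δx=9.0000, Δy=3.0000; L_1 = √(Δx²+Δy²) = 9.4868
cable 2: Δx=9.0000, Δy=-2.0000; L_2 = √(Δx²+Δy²) = 9.2195
cable 3: Δx=-1.0000, Δy=-7.0000; L_3 = √(Δx²+Δy²) = 7.0711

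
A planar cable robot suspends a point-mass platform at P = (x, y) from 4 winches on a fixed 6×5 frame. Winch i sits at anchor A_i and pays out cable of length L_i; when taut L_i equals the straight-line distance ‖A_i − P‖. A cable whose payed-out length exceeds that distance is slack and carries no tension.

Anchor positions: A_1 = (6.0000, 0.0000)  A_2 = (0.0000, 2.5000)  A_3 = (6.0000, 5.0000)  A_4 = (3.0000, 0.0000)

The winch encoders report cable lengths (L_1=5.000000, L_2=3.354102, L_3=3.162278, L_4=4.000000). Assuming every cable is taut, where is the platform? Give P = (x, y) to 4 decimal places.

circle eqns → linear via eq_j − eq_1; set k_j = A_j·A_j − L_j²
k_1 = 36.0000+0.0000−25.0000 = 11.0000
12.0000·x − 5.0000·y = k_1−k_2 = 16.0000
0.0000·x − 10.0000·y = k_1−k_3 = -40.0000
6.0000·x + 0.0000·y = k_1−k_4 = 18.0000
solve first two rows → x=3.0000, y=4.0000
check cable 4: ‖A_4−P‖² = 16.0000 ≈ L_4² = 16.0000 ✓

(3.0000, 4.0000)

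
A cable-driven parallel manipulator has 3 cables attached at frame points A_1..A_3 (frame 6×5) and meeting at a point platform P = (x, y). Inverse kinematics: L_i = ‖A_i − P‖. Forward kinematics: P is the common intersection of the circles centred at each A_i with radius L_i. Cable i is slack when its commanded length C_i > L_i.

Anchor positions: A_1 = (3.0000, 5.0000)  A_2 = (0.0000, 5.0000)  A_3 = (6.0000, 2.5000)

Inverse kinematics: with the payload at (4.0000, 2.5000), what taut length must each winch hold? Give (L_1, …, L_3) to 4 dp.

(2.6926, 4.7170, 2.0000)

cable 1: Δx=-1.0000, Δy=2.5000; L_1 = √(Δx²+Δy²) = 2.6926
cable 2: Δx=-4.0000, Δy=2.5000; L_2 = √(Δx²+Δy²) = 4.7170
cable 3: Δx=2.0000, Δy=0.0000; L_3 = √(Δx²+Δy²) = 2.0000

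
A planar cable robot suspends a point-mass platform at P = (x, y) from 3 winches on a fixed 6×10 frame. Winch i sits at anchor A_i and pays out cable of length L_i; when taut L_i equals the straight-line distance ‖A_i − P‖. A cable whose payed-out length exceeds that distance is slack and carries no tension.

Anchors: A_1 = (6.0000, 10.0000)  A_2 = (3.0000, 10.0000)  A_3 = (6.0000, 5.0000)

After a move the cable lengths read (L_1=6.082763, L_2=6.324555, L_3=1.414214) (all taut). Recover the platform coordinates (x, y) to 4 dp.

expand ‖A_i−P‖²=L_i² and subtract eq 1 (q_i ≔ ‖A_i‖²−L_i²)
q_1 = 36.0000+100.0000−37.0000 = 99.0000
eq1−eq2 → [6.0000  0.0000]·P = 30.0000
eq1−eq3 → [0.0000  10.0000]·P = 40.0000
2×2 solve → P = (5.0000, 4.0000)

(5.0000, 4.0000)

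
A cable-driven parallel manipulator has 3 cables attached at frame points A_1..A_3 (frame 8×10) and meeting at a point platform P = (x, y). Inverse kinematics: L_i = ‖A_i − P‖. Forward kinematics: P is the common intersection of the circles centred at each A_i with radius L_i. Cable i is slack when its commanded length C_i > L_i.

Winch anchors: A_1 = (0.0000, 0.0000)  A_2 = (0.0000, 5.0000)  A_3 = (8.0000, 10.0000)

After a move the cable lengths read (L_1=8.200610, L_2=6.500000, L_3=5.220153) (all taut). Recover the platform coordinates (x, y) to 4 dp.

expand ‖A_i−P‖²=L_i² and subtract eq 1 (q_i ≔ ‖A_i‖²−L_i²)
q_1 = 0.0000+0.0000−67.2500 = -67.2500
eq1−eq2 → [0.0000  -10.0000]·P = -50.0000
eq1−eq3 → [-16.0000  -20.0000]·P = -204.0000
2×2 solve → P = (6.5000, 5.0000)

(6.5000, 5.0000)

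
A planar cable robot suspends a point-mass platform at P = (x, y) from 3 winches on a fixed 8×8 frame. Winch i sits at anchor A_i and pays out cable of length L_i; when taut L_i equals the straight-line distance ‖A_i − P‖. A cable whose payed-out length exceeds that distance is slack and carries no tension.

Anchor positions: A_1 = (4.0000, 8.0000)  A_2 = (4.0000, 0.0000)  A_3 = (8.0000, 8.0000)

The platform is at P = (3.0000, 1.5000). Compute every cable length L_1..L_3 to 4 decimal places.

cable 1: Δx=1.0000, Δy=6.5000; L_1 = √(Δx²+Δy²) = 6.5765
cable 2: Δx=1.0000, Δy=-1.5000; L_2 = √(Δx²+Δy²) = 1.8028
cable 3: Δx=5.0000, Δy=6.5000; L_3 = √(Δx²+Δy²) = 8.2006

(6.5765, 1.8028, 8.2006)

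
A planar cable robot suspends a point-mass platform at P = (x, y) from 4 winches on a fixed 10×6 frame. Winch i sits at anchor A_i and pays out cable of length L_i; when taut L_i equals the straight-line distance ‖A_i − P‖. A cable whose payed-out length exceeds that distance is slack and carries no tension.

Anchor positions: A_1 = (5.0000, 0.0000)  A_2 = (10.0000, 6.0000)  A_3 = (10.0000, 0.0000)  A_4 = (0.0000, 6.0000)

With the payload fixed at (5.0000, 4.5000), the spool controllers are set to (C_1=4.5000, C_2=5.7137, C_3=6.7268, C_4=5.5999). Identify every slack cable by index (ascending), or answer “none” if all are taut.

cable 1: √((0.0000)²+(-4.5000)²)=4.5000, C_1=4.5000: taut
cable 2: √((5.0000)²+(1.5000)²)=5.2202, C_2=5.7137: slack
cable 3: √((5.0000)²+(-4.5000)²)=6.7268, C_3=6.7268: taut
cable 4: √((-5.0000)²+(1.5000)²)=5.2202, C_4=5.5999: slack

2, 4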